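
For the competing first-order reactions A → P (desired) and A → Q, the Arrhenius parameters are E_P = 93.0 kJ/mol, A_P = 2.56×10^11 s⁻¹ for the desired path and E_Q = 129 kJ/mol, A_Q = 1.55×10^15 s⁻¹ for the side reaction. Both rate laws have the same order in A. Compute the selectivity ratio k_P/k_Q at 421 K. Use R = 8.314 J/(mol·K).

k_P/k_Q = (A_P/A_Q)·exp[−(E_P−E_Q)/(RT)] = (A_P/A_Q)·exp[(E_Q−E_P)/(RT)].
(E_Q−E_P)/(RT) = (129−93.0)×10³/(8.314×421) = 36000/3500 = 10.29.
k_P/k_Q = (2.56×10^11/1.55×10^15)·exp(10.29) = 1.652×10^-4 × 29294 = 4.84.

4.84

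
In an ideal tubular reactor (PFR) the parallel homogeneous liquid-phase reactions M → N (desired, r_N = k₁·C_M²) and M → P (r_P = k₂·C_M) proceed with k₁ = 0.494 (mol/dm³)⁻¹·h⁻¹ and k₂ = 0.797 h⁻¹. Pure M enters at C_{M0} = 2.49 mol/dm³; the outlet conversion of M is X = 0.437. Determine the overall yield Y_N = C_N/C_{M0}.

C_M = C_{M0}(1−X) = 1.402 mol/dm³.
Along a PFR/batch, dC_P/dC_M = −r_P/(r_N+r_P) = −k₂/(k₂+k₁·C_M).
Integrating from C_{M0} to C_M: C_P = (0.797/0.494)·ln[(0.797+0.494·2.49)/(0.797+0.494·1.40)] = 1.613·ln(2.027/1.490) = 0.4971 mol/dm³.
Then C_N = (C_{M0}−C_M) − C_P = 1.088 − 0.4971 = 0.5910 mol/dm³.
Y_N = C_N/C_{M0} = 0.5910/2.49 = 0.237.

0.237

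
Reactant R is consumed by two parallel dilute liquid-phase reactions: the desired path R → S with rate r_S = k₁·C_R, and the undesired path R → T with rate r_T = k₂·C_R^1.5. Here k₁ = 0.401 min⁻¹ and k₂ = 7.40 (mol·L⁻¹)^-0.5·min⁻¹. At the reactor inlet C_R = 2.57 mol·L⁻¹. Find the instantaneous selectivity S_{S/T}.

S_{S/T} = r_S/r_T = (k₁·C_R)/(k₂·C_R^1.5) = (k₁/k₂)·C_R^-0.5.
= (0.401×2.570) / (7.40×2.570^1.5) = 1.031/30.49 = 0.0338.
The undesired path is higher order in R, so low C_R (CSTR or dilute feed) favours S.

0.0338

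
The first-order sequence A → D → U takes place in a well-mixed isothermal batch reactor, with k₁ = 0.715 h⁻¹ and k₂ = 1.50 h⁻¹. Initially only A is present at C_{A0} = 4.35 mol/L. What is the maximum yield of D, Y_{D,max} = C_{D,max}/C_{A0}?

Evaluating C_D at t_opt = ln(k₂/k₁)/(k₂−k₁) gives C_{D,max}/C_{A0} = (k₁/k₂)^[k₂/(k₂−k₁)].
= (0.715/1.50)^(1.50/(1.50−0.715)) = (0.4767)^(1.911) = 0.2427.

0.243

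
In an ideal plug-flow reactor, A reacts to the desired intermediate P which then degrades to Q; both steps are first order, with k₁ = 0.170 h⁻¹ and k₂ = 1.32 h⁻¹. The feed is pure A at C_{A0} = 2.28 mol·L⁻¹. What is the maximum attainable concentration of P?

0.217 mol·L⁻¹

At the optimum, C_{P,max}/C_{A0} = (k₁/k₂)^[k₂/(k₂−k₁)].
= (0.170/1.32)^(1.32/(1.32−0.170)) = (0.1288)^(1.148) = 0.09512.
C_{P,max} = 0.09512×2.28 = 0.217 mol·L⁻¹.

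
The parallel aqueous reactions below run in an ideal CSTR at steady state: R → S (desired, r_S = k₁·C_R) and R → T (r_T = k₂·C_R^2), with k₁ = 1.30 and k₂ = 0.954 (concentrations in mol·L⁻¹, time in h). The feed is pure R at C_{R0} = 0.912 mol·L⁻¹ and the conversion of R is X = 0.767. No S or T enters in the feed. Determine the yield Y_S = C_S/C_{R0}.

0.664

Exit C_R = C_{R0}(1−X) = 0.912×0.233 = 0.2125 mol·L⁻¹.
Rates in a CSTR are evaluated at the outlet concentration: r_S = 1.30×0.2125 = 0.2762, r_T = 0.954×0.2125^2 = 0.04308.
Fraction of consumed R going to S: r_S/(r_S+r_T) = 0.8651.
C_S = 0.8651·C_{R0}·X = 0.8651×0.912×0.767 = 0.605 mol·L⁻¹; Y_S = C_S/C_{R0} = 0.664.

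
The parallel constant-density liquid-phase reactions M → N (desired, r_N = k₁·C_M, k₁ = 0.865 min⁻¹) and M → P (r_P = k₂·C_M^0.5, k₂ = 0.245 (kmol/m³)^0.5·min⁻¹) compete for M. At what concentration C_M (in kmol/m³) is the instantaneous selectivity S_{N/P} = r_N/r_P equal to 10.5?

S_{N/P} = (k₁/k₂)·C_M^0.5 ⇒ C_M = (S·k₂/k₁)^(2).
= (10.5×0.245/0.865)^(2) = (2.974)^(2) = 8.84 kmol/m³.

8.84 kmol/m³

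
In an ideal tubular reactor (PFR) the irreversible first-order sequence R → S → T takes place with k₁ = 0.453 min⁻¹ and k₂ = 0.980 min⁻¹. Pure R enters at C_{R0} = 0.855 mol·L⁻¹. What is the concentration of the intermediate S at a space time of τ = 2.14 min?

0.189 mol·L⁻¹

For first-order series with pure R initially, C_S(τ) = k₁C_{R0}/(k₂−k₁)·(e^(−k₁τ) − e^(−k₂τ)).
e^(−k₁τ) = e^(−0.453×2.14) = e^(−0.9694) = 0.3793; e^(−k₂τ) = e^(−2.097) = 0.1228.
C_S = 0.453×0.855/(0.980−0.453) × (0.3793−0.1228) = 0.7349×0.2565 = 0.1885 mol·L⁻¹.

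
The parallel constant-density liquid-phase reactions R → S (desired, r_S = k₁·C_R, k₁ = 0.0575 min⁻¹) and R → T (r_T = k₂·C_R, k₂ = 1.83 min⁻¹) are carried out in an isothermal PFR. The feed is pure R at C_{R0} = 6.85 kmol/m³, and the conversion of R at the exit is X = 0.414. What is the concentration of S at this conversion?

C_R = C_{R0}(1−X) = 4.014 kmol/m³.
Both paths are first order in R, so the instantaneous fraction to S is constant: dC_S/d(−C_R) = k₁/(k₁+k₂) = 0.03046.
C_S = 0.03046·(C_{R0}−C_R) = 0.03046×2.836 = 0.0864 kmol/m³.

0.0864 kmol/m³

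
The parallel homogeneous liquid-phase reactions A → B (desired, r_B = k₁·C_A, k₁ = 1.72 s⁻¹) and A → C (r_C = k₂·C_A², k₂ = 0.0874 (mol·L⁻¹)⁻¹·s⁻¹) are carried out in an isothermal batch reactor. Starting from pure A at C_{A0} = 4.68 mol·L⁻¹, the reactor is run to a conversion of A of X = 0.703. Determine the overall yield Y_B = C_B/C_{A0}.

0.610

C_A = C_{A0}(1−X) = 1.390 mol·L⁻¹.
Along a PFR/batch, dC_B/dC_A = −r_B/(r_B+r_C) = −k₁/(k₁+k₂·C_A).
Integrating from C_{A0} to C_A: C_B = (1.72/0.0874)·ln[(1.72+0.0874·4.68)/(1.72+0.0874·1.39)] = 19.68·ln(2.129/1.841) = 2.855 mol·L⁻¹.
Y_B = C_B/C_{A0} = 2.855/4.68 = 0.610.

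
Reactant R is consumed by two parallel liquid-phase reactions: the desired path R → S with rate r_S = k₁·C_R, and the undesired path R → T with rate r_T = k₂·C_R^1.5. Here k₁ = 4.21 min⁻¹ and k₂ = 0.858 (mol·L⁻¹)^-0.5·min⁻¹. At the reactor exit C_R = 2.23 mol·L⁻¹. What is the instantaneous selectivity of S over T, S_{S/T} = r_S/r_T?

S_{S/T} = r_S/r_T = (k₁·C_R)/(k₂·C_R^1.5) = (k₁/k₂)·C_R^-0.5.
= (4.21×2.230) / (0.858×2.230^1.5) = 9.388/2.857 = 3.29.
The undesired path is higher order in R, so low C_R (CSTR or dilute feed) favours S.

3.29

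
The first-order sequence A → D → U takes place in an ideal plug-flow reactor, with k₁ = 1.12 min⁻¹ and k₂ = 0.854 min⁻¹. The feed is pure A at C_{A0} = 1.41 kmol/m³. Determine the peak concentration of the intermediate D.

At the optimum, C_{D,max}/C_{A0} = (k₁/k₂)^[k₂/(k₂−k₁)].
= (1.12/0.854)^(0.854/(0.854−1.12)) = (1.311)^(-3.211) = 0.4187.
C_{D,max} = 0.4187×1.41 = 0.590 kmol/m³.

0.590 kmol/m³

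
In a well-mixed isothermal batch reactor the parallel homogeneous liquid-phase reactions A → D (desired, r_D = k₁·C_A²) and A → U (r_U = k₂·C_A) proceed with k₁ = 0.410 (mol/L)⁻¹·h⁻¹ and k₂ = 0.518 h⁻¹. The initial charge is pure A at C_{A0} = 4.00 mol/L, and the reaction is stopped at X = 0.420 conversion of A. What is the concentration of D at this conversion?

C_A = C_{A0}(1−X) = 2.320 mol/L.
Along a PFR/batch, dC_U/dC_A = −r_U/(r_D+r_U) = −k₂/(k₂+k₁·C_A).
Integrating from C_{A0} to C_A: C_U = (0.518/0.410)·ln[(0.518+0.410·4.00)/(0.518+0.410·2.32)] = 1.263·ln(2.158/1.469) = 0.4857 mol/L.
Then C_D = (C_{A0}−C_A) − C_U = 1.680 − 0.4857 = 1.194 mol/L.

1.19 mol/L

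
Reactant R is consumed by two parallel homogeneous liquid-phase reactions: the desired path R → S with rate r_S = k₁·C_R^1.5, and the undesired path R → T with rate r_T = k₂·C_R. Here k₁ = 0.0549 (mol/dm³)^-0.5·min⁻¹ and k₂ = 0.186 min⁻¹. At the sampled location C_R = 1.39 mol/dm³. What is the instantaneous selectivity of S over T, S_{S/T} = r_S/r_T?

S_{S/T} = r_S/r_T = (k₁·C_R^1.5)/(k₂·C_R) = (k₁/k₂)·C_R^0.5.
= (0.0549×1.390^1.5) / (0.186×1.390) = 0.08997/0.2585 = 0.348.
Since the desired path is higher order in R, keeping C_R high (PFR or concentrated feed) favours S.

0.348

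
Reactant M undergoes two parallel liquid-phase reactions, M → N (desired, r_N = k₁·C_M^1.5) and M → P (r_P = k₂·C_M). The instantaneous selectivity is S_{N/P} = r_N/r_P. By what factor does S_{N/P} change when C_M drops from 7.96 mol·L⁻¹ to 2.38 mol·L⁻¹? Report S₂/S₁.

0.547

S_{N/P} = (k₁/k₂)·C_M^0.5, so S₂/S₁ = (C_{M,2}/C_{M,1})^0.5.
= (2.38/7.96)^0.5 = (0.2990)^0.5 = 0.547.
Selectivity toward N falls as C_M falls — high-concentration operation is favoured.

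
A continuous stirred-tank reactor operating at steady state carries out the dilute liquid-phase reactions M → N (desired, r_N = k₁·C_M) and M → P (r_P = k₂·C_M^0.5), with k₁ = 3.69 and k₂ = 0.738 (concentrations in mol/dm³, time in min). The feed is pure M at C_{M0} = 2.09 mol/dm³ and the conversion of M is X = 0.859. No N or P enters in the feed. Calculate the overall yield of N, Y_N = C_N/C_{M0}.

0.628

Exit C_M = C_{M0}(1−X) = 2.09×0.141 = 0.2947 mol/dm³.
Rates in a CSTR are evaluated at the outlet concentration: r_N = 3.69×0.2947 = 1.087, r_P = 0.738×0.2947^0.5 = 0.4006.
Fraction of consumed M going to N: r_N/(r_N+r_P) = 0.7308.
C_N = 0.7308·C_{M0}·X = 0.7308×2.09×0.859 = 1.31 mol/dm³; Y_N = C_N/C_{M0} = 0.628.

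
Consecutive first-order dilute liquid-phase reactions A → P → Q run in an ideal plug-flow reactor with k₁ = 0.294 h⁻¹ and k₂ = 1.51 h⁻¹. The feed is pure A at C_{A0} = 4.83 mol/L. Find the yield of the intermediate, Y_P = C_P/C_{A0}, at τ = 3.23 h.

0.0917

For first-order series with pure A initially, C_P(τ) = k₁C_{A0}/(k₂−k₁)·(e^(−k₁τ) − e^(−k₂τ)).
e^(−k₁τ) = e^(−0.294×3.23) = e^(−0.9496) = 0.3869; e^(−k₂τ) = e^(−4.877) = 0.007618.
C_P = 0.294×4.83/(1.51−0.294) × (0.3869−0.007618) = 1.168×0.3793 = 0.4429 mol/L.
Y_P = C_P/C_{A0} = 0.4429/4.83 = 0.0917.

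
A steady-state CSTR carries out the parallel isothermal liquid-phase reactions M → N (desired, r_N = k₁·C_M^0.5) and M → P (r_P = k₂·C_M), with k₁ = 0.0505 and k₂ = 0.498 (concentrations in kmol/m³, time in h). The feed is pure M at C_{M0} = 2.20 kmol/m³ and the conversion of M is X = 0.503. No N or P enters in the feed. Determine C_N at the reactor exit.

0.0978 kmol/m³

Exit C_M = C_{M0}(1−X) = 2.20×0.497 = 1.093 kmol/m³.
Rates in a CSTR are evaluated at the outlet concentration: r_N = 0.0505×1.093^0.5 = 0.05281, r_P = 0.498×1.093 = 0.5445.
Fraction of consumed M going to N: r_N/(r_N+r_P) = 0.08840.
C_N = 0.08840·C_{M0}·X = 0.08840×2.20×0.503 = 0.0978 kmol/m³.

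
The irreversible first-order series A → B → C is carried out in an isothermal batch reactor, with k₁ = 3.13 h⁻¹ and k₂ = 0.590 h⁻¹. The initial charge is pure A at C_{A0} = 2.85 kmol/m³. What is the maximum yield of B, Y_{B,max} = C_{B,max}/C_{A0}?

0.679

For a first-order series the maximum intermediate yield is C_{B,max}/C_{A0} = (k₁/k₂)^[k₂/(k₂−k₁)].
= (3.13/0.590)^(0.590/(0.590−3.13)) = (5.305)^(-0.2323) = 0.6787.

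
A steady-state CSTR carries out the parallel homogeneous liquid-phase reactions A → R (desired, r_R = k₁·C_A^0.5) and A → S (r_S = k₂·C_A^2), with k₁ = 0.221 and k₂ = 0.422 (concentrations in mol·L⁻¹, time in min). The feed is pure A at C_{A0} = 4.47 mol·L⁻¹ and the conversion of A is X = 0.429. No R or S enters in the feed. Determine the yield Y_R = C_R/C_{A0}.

0.0488

Exit C_A = C_{A0}(1−X) = 4.47×0.571 = 2.552 mol·L⁻¹.
A CSTR operates uniformly at the exit composition, giving r_R = 0.3531 and r_S = 2.749 (each k·C_A^n at C_A = 2.552).
Fraction of consumed A going to R: r_R/(r_R+r_S) = 0.1138.
C_R = 0.1138·C_{A0}·X = 0.1138×4.47×0.429 = 0.218 mol·L⁻¹; Y_R = C_R/C_{A0} = 0.0488.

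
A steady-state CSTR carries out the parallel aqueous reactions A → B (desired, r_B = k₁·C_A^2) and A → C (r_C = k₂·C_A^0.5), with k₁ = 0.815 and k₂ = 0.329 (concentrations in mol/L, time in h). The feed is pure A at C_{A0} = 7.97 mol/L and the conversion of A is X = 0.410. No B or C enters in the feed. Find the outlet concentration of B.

3.14 mol/L

Exit C_A = C_{A0}(1−X) = 7.97×0.590 = 4.702 mol/L.
A CSTR operates uniformly at the exit composition, giving r_B = 18.02 and r_C = 0.7134 (each k·C_A^n at C_A = 4.702).
Fraction of consumed A going to B: r_B/(r_B+r_C) = 0.9619.
C_B = 0.9619·C_{A0}·X = 0.9619×7.97×0.410 = 3.14 mol/L.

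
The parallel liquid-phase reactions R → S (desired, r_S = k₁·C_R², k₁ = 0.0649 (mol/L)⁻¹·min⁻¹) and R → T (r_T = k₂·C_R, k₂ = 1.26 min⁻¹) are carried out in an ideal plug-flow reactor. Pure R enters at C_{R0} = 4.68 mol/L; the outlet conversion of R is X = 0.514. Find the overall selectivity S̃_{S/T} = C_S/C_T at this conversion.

0.178

C_R = C_{R0}(1−X) = 2.274 mol/L.
Along a PFR/batch, dC_T/dC_R = −r_T/(r_S+r_T) = −k₂/(k₂+k₁·C_R).
Integrating from C_{R0} to C_R: C_T = (1.26/0.0649)·ln[(1.26+0.0649·4.68)/(1.26+0.0649·2.27)] = 19.41·ln(1.564/1.408) = 2.042 mol/L.
Then C_S = (C_{R0}−C_R) − C_T = 2.406 − 2.042 = 0.3635 mol/L.
S̃_{S/T} = C_S/C_T = 0.3635/2.042 = 0.178.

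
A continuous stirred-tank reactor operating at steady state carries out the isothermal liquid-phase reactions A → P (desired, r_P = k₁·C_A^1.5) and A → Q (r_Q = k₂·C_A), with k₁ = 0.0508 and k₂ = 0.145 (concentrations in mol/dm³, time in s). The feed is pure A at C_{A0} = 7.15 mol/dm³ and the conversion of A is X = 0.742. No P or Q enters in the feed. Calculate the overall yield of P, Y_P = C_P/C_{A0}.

Exit C_A = C_{A0}(1−X) = 7.15×0.258 = 1.845 mol/dm³.
Rates in a CSTR are evaluated at the outlet concentration: r_P = 0.0508×1.845^1.5 = 0.1273, r_Q = 0.145×1.845 = 0.2675.
Fraction of consumed A going to P: r_P/(r_P+r_Q) = 0.3224.
C_P = 0.3224·C_{A0}·X = 0.3224×7.15×0.742 = 1.71 mol/dm³; Y_P = C_P/C_{A0} = 0.239.

0.239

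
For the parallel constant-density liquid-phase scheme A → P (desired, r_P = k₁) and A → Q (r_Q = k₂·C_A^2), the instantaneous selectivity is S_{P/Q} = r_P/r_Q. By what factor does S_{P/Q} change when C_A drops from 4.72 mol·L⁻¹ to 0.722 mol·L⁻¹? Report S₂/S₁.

42.7

S_{P/Q} = (k₁/k₂)·C_A^-2, so S₂/S₁ = (C_{A,2}/C_{A,1})^-2.
= (0.722/4.72)^(-2) = (0.1530)^(-2) = 42.7.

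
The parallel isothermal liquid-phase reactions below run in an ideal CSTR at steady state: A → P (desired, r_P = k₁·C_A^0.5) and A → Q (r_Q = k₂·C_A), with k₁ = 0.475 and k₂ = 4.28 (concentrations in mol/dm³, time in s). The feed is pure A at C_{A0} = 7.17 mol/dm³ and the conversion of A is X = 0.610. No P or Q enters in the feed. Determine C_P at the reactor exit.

0.272 mol/dm³

Exit C_A = C_{A0}(1−X) = 7.17×0.390 = 2.796 mol/dm³.
In a CSTR the entire volume is at exit conditions, so r_P = 0.475×2.796^0.5 = 0.7943 and r_Q = 4.28×2.796 = 11.97.
Fraction of consumed A going to P: r_P/(r_P+r_Q) = 0.06224.
C_P = 0.06224·C_{A0}·X = 0.06224×7.17×0.610 = 0.272 mol/dm³.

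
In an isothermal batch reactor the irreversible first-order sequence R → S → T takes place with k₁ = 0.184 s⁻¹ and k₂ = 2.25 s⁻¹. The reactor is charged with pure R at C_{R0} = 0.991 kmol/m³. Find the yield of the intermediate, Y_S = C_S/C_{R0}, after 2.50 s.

Solving the coupled first-order balances gives C_S(t) = [k₁/(k₂−k₁)]·C_{R0}·(e^(−k₁t) − e^(−k₂t)).
e^(−k₁t) = e^(−0.184×2.50) = e^(−0.4600) = 0.6313; e^(−k₂t) = e^(−5.625) = 0.003607.
C_S = 0.184×0.991/(2.25−0.184) × (0.6313−0.003607) = 0.08826×0.6277 = 0.05540 kmol/m³.
Y_S = C_S/C_{R0} = 0.05540/0.991 = 0.0559.

0.0559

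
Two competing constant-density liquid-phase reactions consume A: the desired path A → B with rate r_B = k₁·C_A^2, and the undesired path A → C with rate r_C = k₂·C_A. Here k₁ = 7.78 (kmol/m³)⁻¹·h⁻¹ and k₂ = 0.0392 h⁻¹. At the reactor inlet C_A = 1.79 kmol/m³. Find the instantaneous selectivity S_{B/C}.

S_{B/C} = r_B/r_C = (k₁·C_A^2)/(k₂·C_A) = (k₁/k₂)·C_A.
= (7.78×1.790^2) / (0.0392×1.790) = 24.93/0.07017 = 355.
Since the desired path is higher order in A, keeping C_A high (PFR or concentrated feed) favours B.

355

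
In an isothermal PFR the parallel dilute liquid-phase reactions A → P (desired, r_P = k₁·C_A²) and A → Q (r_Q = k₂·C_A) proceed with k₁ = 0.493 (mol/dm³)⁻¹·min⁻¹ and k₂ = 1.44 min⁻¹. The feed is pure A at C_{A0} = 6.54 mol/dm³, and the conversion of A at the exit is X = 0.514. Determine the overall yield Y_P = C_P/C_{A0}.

0.318

C_A = C_{A0}(1−X) = 3.178 mol/dm³.
Along a PFR/batch, dC_Q/dC_A = −r_Q/(r_P+r_Q) = −k₂/(k₂+k₁·C_A).
Integrating from C_{A0} to C_A: C_Q = (1.44/0.493)·ln[(1.44+0.493·6.54)/(1.44+0.493·3.18)] = 2.921·ln(4.664/3.007) = 1.282 mol/dm³.
Then C_P = (C_{A0}−C_A) − C_Q = 3.362 − 1.282 = 2.079 mol/dm³.
Y_P = C_P/C_{A0} = 2.079/6.54 = 0.318.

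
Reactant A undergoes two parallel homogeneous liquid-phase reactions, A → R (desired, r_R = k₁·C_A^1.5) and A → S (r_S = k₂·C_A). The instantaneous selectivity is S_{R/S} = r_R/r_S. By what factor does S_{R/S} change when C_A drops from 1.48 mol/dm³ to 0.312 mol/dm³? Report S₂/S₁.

0.459

S_{R/S} = (k₁/k₂)·C_A^0.5, so S₂/S₁ = (C_{A,2}/C_{A,1})^0.5.
= (0.312/1.48)^0.5 = (0.2108)^0.5 = 0.459.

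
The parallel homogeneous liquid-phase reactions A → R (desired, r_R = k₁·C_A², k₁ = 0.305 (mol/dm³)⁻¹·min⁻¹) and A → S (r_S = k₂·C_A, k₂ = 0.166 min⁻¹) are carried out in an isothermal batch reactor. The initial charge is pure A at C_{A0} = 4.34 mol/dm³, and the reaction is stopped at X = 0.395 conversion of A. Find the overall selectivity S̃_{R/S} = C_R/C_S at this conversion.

6.29

C_A = C_{A0}(1−X) = 2.626 mol/dm³.
Along a PFR/batch, dC_S/dC_A = −r_S/(r_R+r_S) = −k₂/(k₂+k₁·C_A).
Integrating from C_{A0} to C_A: C_S = (0.166/0.305)·ln[(0.166+0.305·4.34)/(0.166+0.305·2.63)] = 0.5443·ln(1.490/0.9668) = 0.2353 mol/dm³.
Then C_R = (C_{A0}−C_A) − C_S = 1.714 − 0.2353 = 1.479 mol/dm³.
S̃_{R/S} = C_R/C_S = 1.479/0.2353 = 6.29.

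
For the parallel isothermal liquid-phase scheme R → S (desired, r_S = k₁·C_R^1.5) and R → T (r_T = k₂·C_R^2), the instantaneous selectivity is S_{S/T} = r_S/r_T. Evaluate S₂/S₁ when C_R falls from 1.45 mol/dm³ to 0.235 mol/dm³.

2.48

S_{S/T} = (k₁/k₂)·C_R^-0.5, so S₂/S₁ = (C_{R,2}/C_{R,1})^-0.5.
= (0.235/1.45)^(-0.5) = (0.1621)^(-0.5) = 2.48.
Selectivity toward S rises as C_R falls — low-concentration operation is favoured.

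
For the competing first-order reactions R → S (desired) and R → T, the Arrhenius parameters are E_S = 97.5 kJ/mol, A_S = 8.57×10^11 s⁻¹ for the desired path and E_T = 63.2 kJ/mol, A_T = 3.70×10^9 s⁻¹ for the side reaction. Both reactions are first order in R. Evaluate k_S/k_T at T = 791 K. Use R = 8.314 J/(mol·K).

With equal orders, S_{S/T} = k_S/k_T = (A_S/A_T)·exp[(E_T−E_S)/(RT)].
(E_T−E_S)/(RT) = (63.2−97.5)×10³/(8.314×791) = -34300/6576 = -5.216.
k_S/k_T = (8.57×10^11/3.70×10^9)·exp(-5.216) = 231.6 × 0.005431 = 1.26.

1.26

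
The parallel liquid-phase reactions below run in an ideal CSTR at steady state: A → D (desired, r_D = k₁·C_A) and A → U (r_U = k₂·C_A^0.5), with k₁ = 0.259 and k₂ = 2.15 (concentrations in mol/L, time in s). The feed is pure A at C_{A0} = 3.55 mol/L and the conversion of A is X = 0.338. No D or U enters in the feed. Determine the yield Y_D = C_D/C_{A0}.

Exit C_A = C_{A0}(1−X) = 3.55×0.662 = 2.350 mol/L.
A CSTR operates uniformly at the exit composition, giving r_D = 0.6087 and r_U = 3.296 (each k·C_A^n at C_A = 2.350).
Fraction of consumed A going to D: r_D/(r_D+r_U) = 0.1559.
C_D = 0.1559·C_{A0}·X = 0.1559×3.55×0.338 = 0.187 mol/L; Y_D = C_D/C_{A0} = 0.0527.

0.0527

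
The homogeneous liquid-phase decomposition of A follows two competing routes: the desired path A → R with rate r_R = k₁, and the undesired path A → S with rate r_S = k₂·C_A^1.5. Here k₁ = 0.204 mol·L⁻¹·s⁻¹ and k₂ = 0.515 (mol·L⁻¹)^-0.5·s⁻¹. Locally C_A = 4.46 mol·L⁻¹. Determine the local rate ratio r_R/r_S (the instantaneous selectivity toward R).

S_{R/S} = r_R/r_S = (k₁)/(k₂·C_A^1.5) = (k₁/k₂)·C_A^-1.5.
= (0.204) / (0.515×4.460^1.5) = 0.2040/4.851 = 0.0421.

0.0421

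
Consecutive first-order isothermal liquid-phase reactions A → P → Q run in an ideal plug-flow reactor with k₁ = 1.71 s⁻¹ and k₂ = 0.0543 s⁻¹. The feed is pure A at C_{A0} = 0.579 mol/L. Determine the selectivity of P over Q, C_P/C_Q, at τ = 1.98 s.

12.1

For first-order series with pure A initially, C_P(τ) = k₁C_{A0}/(k₂−k₁)·(e^(−k₁τ) − e^(−k₂τ)).
e^(−k₁τ) = e^(−1.71×1.98) = e^(−3.386) = 0.03385; e^(−k₂τ) = e^(−0.1075) = 0.8981.
C_P = 1.71×0.579/(0.0543−1.71) × (0.03385−0.8981) = (-0.5980)×(-0.8642) = 0.5168 mol/L.
C_A = C_{A0}e^(−k₁τ) = 0.01960 mol/L, so C_Q = C_{A0}−C_A−C_P = 0.04261 mol/L; C_P/C_Q = 12.1.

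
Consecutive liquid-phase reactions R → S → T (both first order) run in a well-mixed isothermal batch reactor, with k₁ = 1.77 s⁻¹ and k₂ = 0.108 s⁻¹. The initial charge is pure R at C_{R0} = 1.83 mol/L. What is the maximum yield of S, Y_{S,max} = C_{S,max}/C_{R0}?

At the optimum, C_{S,max}/C_{R0} = (k₁/k₂)^[k₂/(k₂−k₁)].
= (1.77/0.108)^(0.108/(0.108−1.77)) = (16.39)^(-0.06498) = 0.8338.

0.834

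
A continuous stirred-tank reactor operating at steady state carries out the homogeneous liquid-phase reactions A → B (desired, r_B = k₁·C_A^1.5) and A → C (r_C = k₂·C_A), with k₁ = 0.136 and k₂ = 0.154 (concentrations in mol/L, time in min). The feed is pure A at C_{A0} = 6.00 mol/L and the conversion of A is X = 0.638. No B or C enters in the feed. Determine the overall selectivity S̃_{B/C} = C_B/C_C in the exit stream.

1.30

Exit C_A = C_{A0}(1−X) = 6.00×0.362 = 2.172 mol/L.
Rates in a CSTR are evaluated at the outlet concentration: r_B = 0.136×2.172^1.5 = 0.4353, r_C = 0.154×2.172 = 0.3345.
Overall selectivity = C_B/C_C = r_Bτ/(r_Cτ) = r_B/r_C = 1.30.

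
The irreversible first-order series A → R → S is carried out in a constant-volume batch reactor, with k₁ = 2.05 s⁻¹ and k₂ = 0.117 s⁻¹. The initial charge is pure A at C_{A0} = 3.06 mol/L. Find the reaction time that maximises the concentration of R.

1.48 s

The intermediate peaks when r₁ = r₂, i.e. k₁e^(−k₁t) = k₂e^(−k₂t), giving t_opt = ln(k₂/k₁)/(k₂−k₁).
= ln(0.117/2.05)/(0.117−2.05) = ln(0.05707)/-1.933 = -2.863/-1.933 = 1.48 s.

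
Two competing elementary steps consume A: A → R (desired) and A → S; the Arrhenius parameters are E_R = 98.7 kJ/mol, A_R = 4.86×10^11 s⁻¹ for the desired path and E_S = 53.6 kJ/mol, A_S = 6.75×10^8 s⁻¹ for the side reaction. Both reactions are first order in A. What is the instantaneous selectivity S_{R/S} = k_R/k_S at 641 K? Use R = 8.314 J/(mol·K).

0.152

k_R/k_S = (A_R/A_S)·exp[−(E_R−E_S)/(RT)] = (A_R/A_S)·exp[(E_S−E_R)/(RT)].
(E_S−E_R)/(RT) = (53.6−98.7)×10³/(8.314×641) = -45100/5329 = -8.463.
k_R/k_S = (4.86×10^11/6.75×10^8)·exp(-8.463) = 720.0 × 2.112×10^-4 = 0.152.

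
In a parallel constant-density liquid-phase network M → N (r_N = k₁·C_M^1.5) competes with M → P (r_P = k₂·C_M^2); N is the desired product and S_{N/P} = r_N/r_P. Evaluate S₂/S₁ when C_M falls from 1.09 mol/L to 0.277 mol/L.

S_{N/P} = (k₁/k₂)·C_M^-0.5, so S₂/S₁ = (C_{M,2}/C_{M,1})^-0.5.
= (0.277/1.09)^(-0.5) = (0.2541)^(-0.5) = 1.98.
Selectivity toward N rises as C_M falls — low-concentration operation is favoured.

1.98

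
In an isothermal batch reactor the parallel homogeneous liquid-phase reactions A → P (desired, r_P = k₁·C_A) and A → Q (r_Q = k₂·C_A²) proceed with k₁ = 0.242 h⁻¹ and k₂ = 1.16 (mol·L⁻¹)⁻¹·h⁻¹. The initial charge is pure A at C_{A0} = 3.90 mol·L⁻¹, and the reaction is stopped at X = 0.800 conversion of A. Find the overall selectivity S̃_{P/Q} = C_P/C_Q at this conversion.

C_A = C_{A0}(1−X) = 0.7800 mol·L⁻¹.
Along a PFR/batch, dC_P/dC_A = −r_P/(r_P+r_Q) = −k₁/(k₁+k₂·C_A).
Integrating from C_{A0} to C_A: C_P = (0.242/1.16)·ln[(0.242+1.16·3.90)/(0.242+1.16·0.780)] = 0.2086·ln(4.766/1.147) = 0.2972 mol·L⁻¹.
C_Q = (C_{A0}−C_A)−C_P = 2.823 mol·L⁻¹; S̃_{P/Q} = 0.2972/2.823 = 0.105.

0.105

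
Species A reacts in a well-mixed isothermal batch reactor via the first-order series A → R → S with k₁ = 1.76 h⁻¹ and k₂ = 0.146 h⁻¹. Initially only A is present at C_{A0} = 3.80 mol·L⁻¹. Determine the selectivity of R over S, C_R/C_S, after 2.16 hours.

3.73

For first-order series with pure A initially, C_R(t) = k₁C_{A0}/(k₂−k₁)·(e^(−k₁t) − e^(−k₂t)).
e^(−k₁t) = e^(−1.76×2.16) = e^(−3.802) = 0.02234; e^(−k₂t) = e^(−0.3154) = 0.7295.
C_R = 1.76×3.80/(0.146−1.76) × (0.02234−0.7295) = (-4.144)×(-0.7072) = 2.930 mol·L⁻¹.
C_A = C_{A0}e^(−k₁t) = 0.08487 mol·L⁻¹, so C_S = C_{A0}−C_A−C_R = 0.7847 mol·L⁻¹; C_R/C_S = 3.73.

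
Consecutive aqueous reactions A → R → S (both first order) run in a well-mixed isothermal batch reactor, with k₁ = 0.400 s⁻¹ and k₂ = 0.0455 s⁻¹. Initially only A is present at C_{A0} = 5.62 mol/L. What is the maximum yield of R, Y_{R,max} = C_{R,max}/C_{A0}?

Evaluating C_R at t_opt = ln(k₂/k₁)/(k₂−k₁) gives C_{R,max}/C_{A0} = (k₁/k₂)^[k₂/(k₂−k₁)].
= (0.400/0.0455)^(0.0455/(0.0455−0.400)) = (8.791)^(-0.1283) = 0.7565.

0.757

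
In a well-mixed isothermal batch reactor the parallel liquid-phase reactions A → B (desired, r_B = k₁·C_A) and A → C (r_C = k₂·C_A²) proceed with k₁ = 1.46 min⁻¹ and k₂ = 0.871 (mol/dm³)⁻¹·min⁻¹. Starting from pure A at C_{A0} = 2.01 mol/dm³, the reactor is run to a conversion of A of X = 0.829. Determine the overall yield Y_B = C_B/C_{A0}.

0.502

C_A = C_{A0}(1−X) = 0.3437 mol/dm³.
Along a PFR/batch, dC_B/dC_A = −r_B/(r_B+r_C) = −k₁/(k₁+k₂·C_A).
Integrating from C_{A0} to C_A: C_B = (1.46/0.871)·ln[(1.46+0.871·2.01)/(1.46+0.871·0.344)] = 1.676·ln(3.211/1.759) = 1.008 mol/dm³.
Y_B = C_B/C_{A0} = 1.008/2.01 = 0.502.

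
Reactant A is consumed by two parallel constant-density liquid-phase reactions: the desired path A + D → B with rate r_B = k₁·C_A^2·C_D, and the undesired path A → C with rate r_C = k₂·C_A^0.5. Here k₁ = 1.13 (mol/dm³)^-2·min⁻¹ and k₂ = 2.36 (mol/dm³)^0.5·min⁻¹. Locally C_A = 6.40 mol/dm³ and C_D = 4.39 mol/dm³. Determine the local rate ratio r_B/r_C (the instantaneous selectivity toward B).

34.0

S_{B/C} = r_B/r_C = (k₁·C_A^2·C_D)/(k₂·C_A^0.5) = (k₁/k₂)·C_A^1.5·C_D.
= (1.13×6.400^2×4.390) / (2.36×6.400^0.5) = 203.2/5.970 = 34.0.
Since the desired path is higher order in A, keeping C_A high (PFR or concentrated feed) favours B.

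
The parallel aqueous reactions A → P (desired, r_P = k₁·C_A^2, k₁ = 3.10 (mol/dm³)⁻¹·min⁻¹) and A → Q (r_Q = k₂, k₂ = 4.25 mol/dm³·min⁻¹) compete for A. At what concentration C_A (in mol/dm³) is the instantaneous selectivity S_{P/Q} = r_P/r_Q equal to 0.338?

S_{P/Q} = (k₁/k₂)·C_A^2 ⇒ C_A = (S·k₂/k₁)^(0.5).
= (0.338×4.25/3.10)^(0.5) = (0.4634)^(0.5) = 0.681 mol/dm³.

0.681 mol/dm³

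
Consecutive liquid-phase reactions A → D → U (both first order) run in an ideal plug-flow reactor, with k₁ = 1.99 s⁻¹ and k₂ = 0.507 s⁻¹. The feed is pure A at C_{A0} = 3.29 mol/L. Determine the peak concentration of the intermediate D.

2.06 mol/L

For a first-order series the maximum intermediate yield is C_{D,max}/C_{A0} = (k₁/k₂)^[k₂/(k₂−k₁)].
= (1.99/0.507)^(0.507/(0.507−1.99)) = (3.925)^(-0.3419) = 0.6266.
C_{D,max} = 0.6266×3.29 = 2.06 mol/L.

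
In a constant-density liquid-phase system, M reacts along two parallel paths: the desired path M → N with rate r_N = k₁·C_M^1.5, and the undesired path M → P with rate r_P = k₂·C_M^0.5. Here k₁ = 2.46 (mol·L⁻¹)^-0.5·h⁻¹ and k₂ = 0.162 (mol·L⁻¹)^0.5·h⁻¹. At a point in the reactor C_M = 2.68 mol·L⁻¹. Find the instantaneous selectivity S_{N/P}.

S_{N/P} = r_N/r_P = (k₁·C_M^1.5)/(k₂·C_M^0.5) = (k₁/k₂)·C_M.
= (2.46×2.680^1.5) / (0.162×2.680^0.5) = 10.79/0.2652 = 40.7.

40.7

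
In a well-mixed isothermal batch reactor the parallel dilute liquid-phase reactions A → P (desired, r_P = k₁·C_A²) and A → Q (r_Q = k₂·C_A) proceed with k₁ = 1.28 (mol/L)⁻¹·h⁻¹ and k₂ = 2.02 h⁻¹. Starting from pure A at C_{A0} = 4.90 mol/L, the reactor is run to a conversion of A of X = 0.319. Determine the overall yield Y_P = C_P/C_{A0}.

C_A = C_{A0}(1−X) = 3.337 mol/L.
Along a PFR/batch, dC_Q/dC_A = −r_Q/(r_P+r_Q) = −k₂/(k₂+k₁·C_A).
Integrating from C_{A0} to C_A: C_Q = (2.02/1.28)·ln[(2.02+1.28·4.90)/(2.02+1.28·3.34)] = 1.578·ln(8.292/6.291) = 0.4358 mol/L.
Then C_P = (C_{A0}−C_A) − C_Q = 1.563 − 0.4358 = 1.127 mol/L.
Y_P = C_P/C_{A0} = 1.127/4.90 = 0.230.

0.230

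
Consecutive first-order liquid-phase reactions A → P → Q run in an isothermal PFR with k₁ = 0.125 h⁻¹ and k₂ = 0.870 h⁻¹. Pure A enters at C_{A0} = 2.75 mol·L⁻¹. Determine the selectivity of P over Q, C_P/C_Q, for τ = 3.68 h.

0.368

The intermediate concentration in a first-order A→B→C sequence is C_P = k₁C_{A0}(e^(−k₁τ) − e^(−k₂τ))/(k₂−k₁).
e^(−k₁τ) = e^(−0.125×3.68) = e^(−0.4600) = 0.6313; e^(−k₂τ) = e^(−3.202) = 0.04070.
C_P = 0.125×2.75/(0.870−0.125) × (0.6313−0.04070) = 0.4614×0.5906 = 0.2725 mol·L⁻¹.
C_A = C_{A0}e^(−k₁τ) = 1.736 mol·L⁻¹, so C_Q = C_{A0}−C_A−C_P = 0.7415 mol·L⁻¹; C_P/C_Q = 0.368.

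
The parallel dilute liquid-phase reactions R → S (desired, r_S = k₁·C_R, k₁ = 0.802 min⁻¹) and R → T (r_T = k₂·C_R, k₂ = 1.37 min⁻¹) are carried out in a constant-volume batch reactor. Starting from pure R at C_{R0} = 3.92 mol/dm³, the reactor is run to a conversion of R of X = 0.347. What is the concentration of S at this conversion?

C_R = C_{R0}(1−X) = 2.560 mol/dm³.
Both paths are first order in R, so the instantaneous fraction to S is constant: dC_S/d(−C_R) = k₁/(k₁+k₂) = 0.3692.
C_S = 0.3692·(C_{R0}−C_R) = 0.3692×1.360 = 0.502 mol/dm³.

0.502 mol/dm³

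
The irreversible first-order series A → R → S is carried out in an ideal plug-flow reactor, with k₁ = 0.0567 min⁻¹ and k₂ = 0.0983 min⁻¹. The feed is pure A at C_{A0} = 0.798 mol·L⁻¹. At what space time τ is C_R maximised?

13.2 min

Setting dC_R/dτ = 0 gives τ_opt = ln(k₂/k₁)/(k₂−k₁).
= ln(0.0983/0.0567)/(0.0983−0.0567) = ln(1.734)/0.04160 = 0.5502/0.04160 = 13.2 min.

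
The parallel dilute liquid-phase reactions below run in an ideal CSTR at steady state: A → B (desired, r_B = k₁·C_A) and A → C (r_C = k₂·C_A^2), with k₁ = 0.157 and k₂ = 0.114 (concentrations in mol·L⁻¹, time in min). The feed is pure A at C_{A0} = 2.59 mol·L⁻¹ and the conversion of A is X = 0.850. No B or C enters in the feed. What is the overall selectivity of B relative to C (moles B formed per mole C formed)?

Exit C_A = C_{A0}(1−X) = 2.59×0.150 = 0.3885 mol·L⁻¹.
In a CSTR the entire volume is at exit conditions, so r_B = 0.157×0.3885 = 0.06099 and r_C = 0.114×0.3885^2 = 0.01721.
Overall selectivity = C_B/C_C = r_Bτ/(r_Cτ) = r_B/r_C = 3.54.

3.54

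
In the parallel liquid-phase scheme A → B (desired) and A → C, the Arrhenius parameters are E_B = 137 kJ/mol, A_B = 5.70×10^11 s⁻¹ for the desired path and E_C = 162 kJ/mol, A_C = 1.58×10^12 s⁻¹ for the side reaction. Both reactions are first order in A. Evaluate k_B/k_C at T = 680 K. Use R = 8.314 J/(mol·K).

With equal orders, S_{B/C} = k_B/k_C = (A_B/A_C)·exp[(E_C−E_B)/(RT)].
(E_C−E_B)/(RT) = (162−137)×10³/(8.314×680) = 25000/5654 = 4.422.
k_B/k_C = (5.70×10^11/1.58×10^12)·exp(4.422) = 0.3608 × 83.26 = 30.0.

30.0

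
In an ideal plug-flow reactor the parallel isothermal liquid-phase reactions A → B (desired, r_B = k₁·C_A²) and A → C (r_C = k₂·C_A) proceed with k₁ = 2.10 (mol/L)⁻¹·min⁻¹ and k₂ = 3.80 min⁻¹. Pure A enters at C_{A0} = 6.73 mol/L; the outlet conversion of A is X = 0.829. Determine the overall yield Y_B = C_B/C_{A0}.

0.544

C_A = C_{A0}(1−X) = 1.151 mol/L.
Along a PFR/batch, dC_C/dC_A = −r_C/(r_B+r_C) = −k₂/(k₂+k₁·C_A).
Integrating from C_{A0} to C_A: C_C = (3.80/2.10)·ln[(3.80+2.10·6.73)/(3.80+2.10·1.15)] = 1.810·ln(17.93/6.217) = 1.917 mol/L.
Then C_B = (C_{A0}−C_A) − C_C = 5.579 − 1.917 = 3.662 mol/L.
Y_B = C_B/C_{A0} = 3.662/6.73 = 0.544.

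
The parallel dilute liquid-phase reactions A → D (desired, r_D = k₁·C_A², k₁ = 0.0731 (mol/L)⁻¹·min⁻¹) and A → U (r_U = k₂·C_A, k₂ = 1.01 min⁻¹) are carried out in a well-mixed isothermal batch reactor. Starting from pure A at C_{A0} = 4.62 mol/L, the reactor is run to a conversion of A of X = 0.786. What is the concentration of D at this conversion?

C_A = C_{A0}(1−X) = 0.9887 mol/L.
Along a PFR/batch, dC_U/dC_A = −r_U/(r_D+r_U) = −k₂/(k₂+k₁·C_A).
Integrating from C_{A0} to C_A: C_U = (1.01/0.0731)·ln[(1.01+0.0731·4.62)/(1.01+0.0731·0.989)] = 13.82·ln(1.348/1.082) = 3.031 mol/L.
Then C_D = (C_{A0}−C_A) − C_U = 3.631 − 3.031 = 0.6006 mol/L.

0.601 mol/L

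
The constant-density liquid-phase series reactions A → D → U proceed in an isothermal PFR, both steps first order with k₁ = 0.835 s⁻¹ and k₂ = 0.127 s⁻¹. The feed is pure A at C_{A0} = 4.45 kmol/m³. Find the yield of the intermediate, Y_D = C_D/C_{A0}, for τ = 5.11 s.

0.600

Solving the coupled first-order balances gives C_D(τ) = [k₁/(k₂−k₁)]·C_{A0}·(e^(−k₁τ) − e^(−k₂τ)).
e^(−k₁τ) = e^(−0.835×5.11) = e^(−4.267) = 0.01403; e^(−k₂τ) = e^(−0.6490) = 0.5226.
C_D = 0.835×4.45/(0.127−0.835) × (0.01403−0.5226) = (-5.248)×(-0.5086) = 2.669 kmol/m³.
Y_D = C_D/C_{A0} = 2.669/4.45 = 0.600.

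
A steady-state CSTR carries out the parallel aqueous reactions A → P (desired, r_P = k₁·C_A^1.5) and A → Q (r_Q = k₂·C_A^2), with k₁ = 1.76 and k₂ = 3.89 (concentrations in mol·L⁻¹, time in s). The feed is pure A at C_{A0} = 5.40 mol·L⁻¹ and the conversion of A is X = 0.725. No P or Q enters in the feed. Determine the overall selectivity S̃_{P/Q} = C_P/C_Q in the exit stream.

0.371

Exit C_A = C_{A0}(1−X) = 5.40×0.275 = 1.485 mol·L⁻¹.
A CSTR operates uniformly at the exit composition, giving r_P = 3.185 and r_Q = 8.578 (each k·C_A^n at C_A = 1.485).
Overall selectivity = C_P/C_Q = r_Pτ/(r_Qτ) = r_P/r_Q = 0.371.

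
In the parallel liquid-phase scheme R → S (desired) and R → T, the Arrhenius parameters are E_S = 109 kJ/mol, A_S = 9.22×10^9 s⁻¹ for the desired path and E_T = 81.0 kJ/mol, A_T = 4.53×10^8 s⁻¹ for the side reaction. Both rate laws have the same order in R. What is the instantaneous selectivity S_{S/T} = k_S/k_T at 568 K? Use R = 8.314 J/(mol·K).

With equal orders, S_{S/T} = k_S/k_T = (A_S/A_T)·exp[(E_T−E_S)/(RT)].
(E_T−E_S)/(RT) = (81.0−109)×10³/(8.314×568) = -28000/4722 = -5.929.
k_S/k_T = (9.22×10^9/4.53×10^8)·exp(-5.929) = 20.35 × 0.002660 = 0.0541.
Since E_S > E_T, raising the temperature improves selectivity toward S.

0.0541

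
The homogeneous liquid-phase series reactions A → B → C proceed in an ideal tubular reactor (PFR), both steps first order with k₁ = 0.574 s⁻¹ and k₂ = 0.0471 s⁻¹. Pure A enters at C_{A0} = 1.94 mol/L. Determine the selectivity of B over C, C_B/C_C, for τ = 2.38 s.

14.2

For first-order series with pure A initially, C_B(τ) = k₁C_{A0}/(k₂−k₁)·(e^(−k₁τ) − e^(−k₂τ)).
e^(−k₁τ) = e^(−0.574×2.38) = e^(−1.366) = 0.2551; e^(−k₂τ) = e^(−0.1121) = 0.8940.
C_B = 0.574×1.94/(0.0471−0.574) × (0.2551−0.8940) = (-2.113)×(-0.6389) = 1.350 mol/L.
C_A = C_{A0}e^(−k₁τ) = 0.4949 mol/L, so C_C = C_{A0}−C_A−C_B = 0.09493 mol/L; C_B/C_C = 14.2.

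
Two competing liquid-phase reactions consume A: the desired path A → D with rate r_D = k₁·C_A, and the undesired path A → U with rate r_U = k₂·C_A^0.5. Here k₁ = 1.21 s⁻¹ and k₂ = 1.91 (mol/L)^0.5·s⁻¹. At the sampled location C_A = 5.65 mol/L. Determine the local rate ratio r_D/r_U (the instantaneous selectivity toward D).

S_{D/U} = r_D/r_U = (k₁·C_A)/(k₂·C_A^0.5) = (k₁/k₂)·C_A^0.5.
= (1.21×5.650) / (1.91×5.650^0.5) = 6.837/4.540 = 1.51.
Since the desired path is higher order in A, keeping C_A high (PFR or concentrated feed) favours D.

1.51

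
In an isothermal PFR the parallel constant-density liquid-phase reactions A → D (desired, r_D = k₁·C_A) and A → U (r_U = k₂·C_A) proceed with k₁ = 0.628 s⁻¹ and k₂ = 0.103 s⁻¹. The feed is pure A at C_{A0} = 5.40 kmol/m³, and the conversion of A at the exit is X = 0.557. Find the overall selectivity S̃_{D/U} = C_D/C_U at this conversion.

C_A = C_{A0}(1−X) = 2.392 kmol/m³.
Both paths are first order in A, so the instantaneous fraction to D is constant: dC_D/d(−C_A) = k₁/(k₁+k₂) = 0.8591.
C_D = 0.8591·(C_{A0}−C_A) = 0.8591×3.008 = 2.58 kmol/m³.
C_U = (C_{A0}−C_A)−C_D = 0.4238 kmol/m³; S̃_{D/U} = 2.584/0.4238 = 6.10.

6.10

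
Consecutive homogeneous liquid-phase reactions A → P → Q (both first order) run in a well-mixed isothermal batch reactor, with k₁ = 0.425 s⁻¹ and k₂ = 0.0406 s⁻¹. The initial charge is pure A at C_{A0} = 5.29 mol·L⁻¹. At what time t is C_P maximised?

6.11 s

Setting dC_P/dt = 0 gives t_opt = ln(k₂/k₁)/(k₂−k₁).
= ln(0.0406/0.425)/(0.0406−0.425) = ln(0.09553)/-0.3844 = -2.348/-0.3844 = 6.11 s.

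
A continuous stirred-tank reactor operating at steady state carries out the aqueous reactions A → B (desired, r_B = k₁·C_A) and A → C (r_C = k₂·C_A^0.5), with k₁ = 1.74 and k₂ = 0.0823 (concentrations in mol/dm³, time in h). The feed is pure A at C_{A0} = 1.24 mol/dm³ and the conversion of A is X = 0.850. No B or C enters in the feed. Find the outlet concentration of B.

0.950 mol/dm³

Exit C_A = C_{A0}(1−X) = 1.24×0.150 = 0.1860 mol/dm³.
Rates in a CSTR are evaluated at the outlet concentration: r_B = 1.74×0.1860 = 0.3236, r_C = 0.0823×0.1860^0.5 = 0.03549.
Fraction of consumed A going to B: r_B/(r_B+r_C) = 0.9012.
C_B = 0.9012·C_{A0}·X = 0.9012×1.24×0.850 = 0.950 mol/dm³.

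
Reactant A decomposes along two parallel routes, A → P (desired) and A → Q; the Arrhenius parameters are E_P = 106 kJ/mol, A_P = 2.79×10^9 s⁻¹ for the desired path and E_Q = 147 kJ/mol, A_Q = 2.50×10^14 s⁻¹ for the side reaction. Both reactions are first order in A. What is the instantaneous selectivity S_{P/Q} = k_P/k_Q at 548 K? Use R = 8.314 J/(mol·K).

0.0903

With equal orders, S_{P/Q} = k_P/k_Q = (A_P/A_Q)·exp[(E_Q−E_P)/(RT)].
(E_Q−E_P)/(RT) = (147−106)×10³/(8.314×548) = 41000/4556 = 8.999.
k_P/k_Q = (2.79×10^9/2.50×10^14)·exp(8.999) = 1.116×10^-5 × 8095 = 0.0903.
Since E_P < E_Q, lowering the temperature improves selectivity toward P.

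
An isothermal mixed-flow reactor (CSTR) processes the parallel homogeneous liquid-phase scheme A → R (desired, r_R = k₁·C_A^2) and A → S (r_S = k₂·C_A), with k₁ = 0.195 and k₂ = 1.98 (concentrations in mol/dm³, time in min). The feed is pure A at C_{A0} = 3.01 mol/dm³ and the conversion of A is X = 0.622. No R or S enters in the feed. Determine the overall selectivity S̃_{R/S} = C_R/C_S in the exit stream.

0.112

Exit C_A = C_{A0}(1−X) = 3.01×0.378 = 1.138 mol/dm³.
In a CSTR the entire volume is at exit conditions, so r_R = 0.195×1.138^2 = 0.2524 and r_S = 1.98×1.138 = 2.253.
Overall selectivity = C_R/C_S = r_Rτ/(r_Sτ) = r_R/r_S = 0.112.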